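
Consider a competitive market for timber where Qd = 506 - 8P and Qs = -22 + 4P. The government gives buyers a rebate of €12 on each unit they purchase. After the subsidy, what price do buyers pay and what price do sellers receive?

Buyers pay €40; sellers receive €52

Pre-subsidy: 506 - 8P = -22 + 4P gives P* = 44, Q* = 154.
With the rebate, buyers effectively pay Pb = Ps − 12, where Ps is the price sellers receive.
Demand in terms of Ps becomes Qd = 506 − 8(Ps − 12) = 602 - 8Ps. Setting this equal to supply: 602 - 8Ps = -22 + 4Ps, so Ps = 52.
Buyers pay Pb = 52 − 12 = 40; Q' = -22 + 4·52 = 186.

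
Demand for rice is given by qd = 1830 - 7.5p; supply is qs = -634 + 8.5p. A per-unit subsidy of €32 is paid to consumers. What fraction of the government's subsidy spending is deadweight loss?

Pre-subsidy: 1830 - 7.5p = -634 + 8.5p gives p* = 154, q* = 675.
With the rebate, buyers effectively pay pb = ps − 32, where ps is the price sellers receive.
Demand in terms of ps becomes qd = 1830 − 7.5(ps − 32) = 2070 - 7.5ps. Setting this equal to supply: 2070 - 7.5ps = -634 + 8.5ps, so ps = 169.
Buyers pay pb = 169 − 32 = 137; q' = -634 + 8.5·169 = 802.5.
ΔCS = ½(675 + 802.5)(154 − 137) = 12558.75; ΔPS = ½(675 + 802.5)(169 − 154) = 11081.25.
Government spending = 32 × 802.5 = 25680.
DWL = ½ × 32 × (802.5 − 675) = 2040; fraction = 2040 / 25680 = 17/214.

DWL / government spending = 17/214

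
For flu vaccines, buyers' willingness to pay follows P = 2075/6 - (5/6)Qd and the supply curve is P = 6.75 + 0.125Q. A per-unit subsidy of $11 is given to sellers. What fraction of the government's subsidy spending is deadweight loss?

Pre-subsidy: 2075/6 - (5/6)Q = 6.75 + 0.125Q gives Q* = 8138/23 and P* = 2345/46.
With the subsidy, sellers receive Ps = Pb + 11 for each unit, where Pb is the price buyers pay.
On the curves, Pb = 2075/6 - (5/6)Q and Ps = 6.75 + 0.125Q; the wedge Ps − Pb = 11 gives 6.75 + 0.125Q − (2075/6 - (5/6)Q) = 11, so Q' = 8402/23.
Then Pb = 2075/6 − (5/6)·(8402/23) = 1905/46 and Ps = 6.75 + 0.125·(8402/23) = 2411/46.
ΔCS = ½(8138/23 + 8402/23)(2345/46 − 1905/46) = 1819400/529; ΔPS = ½(8138/23 + 8402/23)(2411/46 − 2345/46) = 272910/529.
Government spending = 11 × 8402/23 = 92422/23.
DWL = ½ × 11 × (8402/23 − 8138/23) = 1452/23; fraction = (1452/23) / (92422/23) = 66/4201.

DWL / government spending = 66/4201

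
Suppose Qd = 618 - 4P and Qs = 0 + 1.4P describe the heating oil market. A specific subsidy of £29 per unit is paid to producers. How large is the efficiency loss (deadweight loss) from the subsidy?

Deadweight loss = 11774/27

Pre-subsidy: 618 - 4P = 0 + 1.4P gives P* = 1030/9, Q* = 1442/9.
With the subsidy, sellers receive Ps = Pb + 29 for each unit, where Pb is the price buyers pay.
Supply in terms of Pb becomes Qs = 0 + 1.4(Pb + 29) = 40.6 + 1.4Pb. Setting this equal to demand: 618 - 4Pb = 40.6 + 1.4Pb, so Pb = 2887/27.
Sellers receive Ps = 2887/27 + 29 = 3670/27; Q' = 618 − 4·(2887/27) = 5138/27.
The subsidy expands output by 5138/27 − 1442/9 = 812/27 past the efficient level; on those units the gap between marginal cost and willingness to pay runs from 0 up to 29.
DWL = ½ × 29 × 812/27 = 11774/27.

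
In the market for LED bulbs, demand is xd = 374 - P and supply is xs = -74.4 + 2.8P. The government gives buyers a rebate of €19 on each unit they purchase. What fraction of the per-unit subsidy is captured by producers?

Producer share = 5/19

Pre-subsidy: 374 - P = -74.4 + 2.8P gives P* = 118, x* = 256.
With the rebate, buyers effectively pay Pb = Ps − 19, where Ps is the price sellers receive.
Demand in terms of Ps becomes xd = 374 − 1(Ps − 19) = 393 - Ps. Setting this equal to supply: 393 - Ps = -74.4 + 2.8Ps, so Ps = 123.
Buyers pay Pb = 123 − 19 = 104; x' = -74.4 + 2.8·123 = 270.
Buyers' price falls by P* − Pb = 118 − 104 = 14; sellers' price rises by Ps − P* = 123 − 118 = 5.
So producers capture 5/19 = 5/19 of each unit of subsidy.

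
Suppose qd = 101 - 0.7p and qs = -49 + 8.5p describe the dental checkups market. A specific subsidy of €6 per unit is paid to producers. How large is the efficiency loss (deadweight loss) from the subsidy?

Pre-subsidy: 101 - 0.7p = -49 + 8.5p gives p* = 375/23, q* = 4121/46.
With the subsidy, sellers receive ps = pb + 6 for each unit, where pb is the price buyers pay.
Supply in terms of pb becomes qs = -49 + 8.5(pb + 6) = 2 + 8.5pb. Setting this equal to demand: 101 - 0.7pb = 2 + 8.5pb, so pb = 495/46.
Sellers receive ps = 495/46 + 6 = 771/46; q' = 101 − 0.7·(495/46) = 8599/92.
The subsidy expands output by 8599/92 − 4121/46 = 357/92 past the efficient level; on those units the gap between marginal cost and willingness to pay runs from 0 up to 6.
DWL = ½ × 6 × 357/92 = 1071/92.

Deadweight loss = 1071/92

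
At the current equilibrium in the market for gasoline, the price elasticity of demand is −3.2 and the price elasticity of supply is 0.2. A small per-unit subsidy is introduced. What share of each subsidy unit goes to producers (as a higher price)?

For a small subsidy around the equilibrium, the benefit split depends on the relative slopes, which at a point are proportional to the elasticities.
Buyer share = εs/(εs + |εd|) = 0.2/(0.2 + 3.2) = 1/17; seller share = |εd|/(εs + |εd|) = 16/17.
So producers capture 16/17 of the subsidy.

Producer share = 16/17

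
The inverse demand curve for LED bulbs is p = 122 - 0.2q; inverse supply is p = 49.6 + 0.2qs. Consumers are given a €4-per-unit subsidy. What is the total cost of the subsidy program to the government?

Government cost = €764

Pre-subsidy: 122 - 0.2q = 49.6 + 0.2q gives q* = 181 and p* = 85.8.
With the rebate, buyers effectively pay pb = ps − 4, where ps is the price sellers receive.
On the curves, pb = 122 - 0.2q and ps = 49.6 + 0.2q; the wedge ps − pb = 4 gives 49.6 + 0.2q − (122 - 0.2q) = 4, so q' = 191.
Then pb = 122 − 0.2·191 = 83.8 and ps = 49.6 + 0.2·191 = 87.8.
Government outlay = subsidy × quantity = 4 × 191 = 764.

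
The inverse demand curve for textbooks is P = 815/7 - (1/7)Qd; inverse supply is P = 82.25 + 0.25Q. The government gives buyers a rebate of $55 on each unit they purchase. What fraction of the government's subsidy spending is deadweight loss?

Pre-subsidy: 815/7 - (1/7)Q = 82.25 + 0.25Q gives Q* = 87 and P* = 104.
With the rebate, buyers effectively pay Pb = Ps − 55, where Ps is the price sellers receive.
On the curves, Pb = 815/7 - (1/7)Q and Ps = 82.25 + 0.25Q; the wedge Ps − Pb = 55 gives 82.25 + 0.25Q − (815/7 - (1/7)Q) = 55, so Q' = 227.
Then Pb = 815/7 − (1/7)·227 = 84 and Ps = 82.25 + 0.25·227 = 139.
ΔCS = ½(87 + 227)(104 − 84) = 3140; ΔPS = ½(87 + 227)(139 − 104) = 5495.
Government spending = 55 × 227 = 12485.
DWL = ½ × 55 × (227 − 87) = 3850; fraction = 3850 / 12485 = 70/227.

DWL / government spending = 70/227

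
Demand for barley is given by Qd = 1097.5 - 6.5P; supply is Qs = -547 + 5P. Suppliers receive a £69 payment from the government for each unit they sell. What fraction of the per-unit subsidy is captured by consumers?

Consumer share = 10/23

Pre-subsidy: 1097.5 - 6.5P = -547 + 5P gives P* = 143, Q* = 168.
With the subsidy, sellers receive Ps = Pb + 69 for each unit, where Pb is the price buyers pay.
Supply in terms of Pb becomes Qs = -547 + 5(Pb + 69) = -202 + 5Pb. Setting this equal to demand: 1097.5 - 6.5Pb = -202 + 5Pb, so Pb = 113.
Sellers receive Ps = 113 + 69 = 182; Q' = 1097.5 − 6.5·113 = 363.
Buyers' price falls by P* − Pb = 143 − 113 = 30; sellers' price rises by Ps − P* = 182 − 143 = 39.
So consumers capture 30/69 = 10/23 of each unit of subsidy.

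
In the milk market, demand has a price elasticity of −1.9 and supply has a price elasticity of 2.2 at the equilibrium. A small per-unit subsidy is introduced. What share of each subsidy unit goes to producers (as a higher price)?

Producer share = 19/41

For a small subsidy around the equilibrium, the benefit split depends on the relative slopes, which at a point are proportional to the elasticities.
Buyer share = εs/(εs + |εd|) = 2.2/(2.2 + 1.9) = 22/41; seller share = |εd|/(εs + |εd|) = 19/41.
So producers capture 19/41 of the subsidy.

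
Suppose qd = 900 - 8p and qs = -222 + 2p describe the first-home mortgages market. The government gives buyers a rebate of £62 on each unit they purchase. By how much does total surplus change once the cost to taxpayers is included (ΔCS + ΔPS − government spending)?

Pre-subsidy: 900 - 8p = -222 + 2p gives p* = 112.2, q* = 2.4.
With the rebate, buyers effectively pay pb = ps − 62, where ps is the price sellers receive.
Demand in terms of ps becomes qd = 900 − 8(ps − 62) = 1396 - 8ps. Setting this equal to supply: 1396 - 8ps = -222 + 2ps, so ps = 161.8.
Buyers pay pb = 161.8 − 62 = 99.8; q' = -222 + 2·161.8 = 101.6.
ΔCS = ½(2.4 + 101.6)(112.2 − 99.8) = 644.8; ΔPS = ½(2.4 + 101.6)(161.8 − 112.2) = 2579.2.
Government spending = 62 × 101.6 = 6299.2.
Net change = 644.8 + 2579.2 − 6299.2 = -3075.2. The loss equals the DWL triangle ½·62·99.2.

Net change in total surplus = -£3075.2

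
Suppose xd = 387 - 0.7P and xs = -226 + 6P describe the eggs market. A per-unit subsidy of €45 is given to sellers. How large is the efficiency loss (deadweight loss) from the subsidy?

Pre-subsidy: 387 - 0.7P = -226 + 6P gives P* = 6130/67, x* = 21638/67.
With the subsidy, sellers receive Ps = Pb + 45 for each unit, where Pb is the price buyers pay.
Supply in terms of Pb becomes xs = -226 + 6(Pb + 45) = 44 + 6Pb. Setting this equal to demand: 387 - 0.7Pb = 44 + 6Pb, so Pb = 3430/67.
Sellers receive Ps = 3430/67 + 45 = 6445/67; x' = 387 − 0.7·(3430/67) = 23528/67.
The subsidy expands output by 23528/67 − 21638/67 = 1890/67 past the efficient level; on those units the gap between marginal cost and willingness to pay runs from 0 up to 45.
DWL = ½ × 45 × 1890/67 = 42525/67.

Deadweight loss = 42525/67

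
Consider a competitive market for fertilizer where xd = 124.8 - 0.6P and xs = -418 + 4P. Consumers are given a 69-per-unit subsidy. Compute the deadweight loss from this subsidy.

Pre-subsidy: 124.8 - 0.6P = -418 + 4P gives P* = 118, x* = 54.
With the rebate, buyers effectively pay Pb = Ps − 69, where Ps is the price sellers receive.
Demand in terms of Ps becomes xd = 124.8 − 0.6(Ps − 69) = 166.2 - 0.6Ps. Setting this equal to supply: 166.2 - 0.6Ps = -418 + 4Ps, so Ps = 127.
Buyers pay Pb = 127 − 69 = 58; x' = -418 + 4·127 = 90.
The subsidy expands output by 90 − 54 = 36 past the efficient level; on those units the gap between marginal cost and willingness to pay runs from 0 up to 69.
DWL = ½ × 69 × 36 = 1242.

Deadweight loss = 1242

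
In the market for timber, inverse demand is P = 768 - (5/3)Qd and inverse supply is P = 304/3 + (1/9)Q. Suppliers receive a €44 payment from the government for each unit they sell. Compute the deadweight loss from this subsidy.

Pre-subsidy: 768 - (5/3)Q = 304/3 + (1/9)Q gives Q* = 375 and P* = 143.
With the subsidy, sellers receive Ps = Pb + 44 for each unit, where Pb is the price buyers pay.
On the curves, Pb = 768 - (5/3)Q and Ps = 304/3 + (1/9)Q; the wedge Ps − Pb = 44 gives 304/3 + (1/9)Q − (768 - (5/3)Q) = 44, so Q' = 399.75.
Then Pb = 768 − (5/3)·399.75 = 101.75 and Ps = 304/3 + (1/9)·399.75 = 145.75.
The subsidy expands output by 399.75 − 375 = 24.75 past the efficient level; on those units the gap between marginal cost and willingness to pay runs from 0 up to 44.
DWL = ½ × 44 × 24.75 = 544.5.

Deadweight loss = €544.5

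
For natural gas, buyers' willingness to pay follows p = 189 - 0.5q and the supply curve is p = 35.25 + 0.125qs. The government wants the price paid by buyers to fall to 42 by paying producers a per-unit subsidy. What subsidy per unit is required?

At a buyer price of 42, quantity demanded is 378 − 2·42 = 294.
Sellers supply 294 only when they receive ps = 35.25 + 0.125·294 = 72.
s = ps − pb = 72 − 42 = 30.

Required subsidy s = 30 per unit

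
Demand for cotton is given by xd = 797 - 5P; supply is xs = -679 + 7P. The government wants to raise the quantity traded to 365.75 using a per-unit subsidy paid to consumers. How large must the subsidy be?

At x = 365.75, invert demand for the buyer price: Pb = (797 − 365.75)/5 = 86.25; invert supply for the seller price: Ps = (365.75 − (-679))/7 = 149.25.
The subsidy must fill the gap: s = Ps − Pb = 149.25 − 86.25 = 63.

Required subsidy s = 63 per unit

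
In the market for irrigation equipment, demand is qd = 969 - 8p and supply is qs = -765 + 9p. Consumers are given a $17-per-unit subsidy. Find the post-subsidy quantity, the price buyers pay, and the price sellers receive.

Pre-subsidy: 969 - 8p = -765 + 9p gives p* = 102, q* = 153.
With the rebate, buyers effectively pay pb = ps − 17, where ps is the price sellers receive.
Demand in terms of ps becomes qd = 969 − 8(ps − 17) = 1105 - 8ps. Setting this equal to supply: 1105 - 8ps = -765 + 9ps, so ps = 110.
Buyers pay pb = 110 − 17 = 93; q' = -765 + 9·110 = 225.

q' = 225; buyers pay $93; sellers receive $110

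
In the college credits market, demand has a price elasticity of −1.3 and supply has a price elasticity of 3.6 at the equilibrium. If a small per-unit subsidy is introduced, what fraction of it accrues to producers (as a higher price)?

Producer share = 13/49

For a small subsidy around the equilibrium, the benefit split depends on the relative slopes, which at a point are proportional to the elasticities.
Buyer share = εs/(εs + |εd|) = 3.6/(3.6 + 1.3) = 36/49; seller share = |εd|/(εs + |εd|) = 13/49.
So producers capture 13/49 of the subsidy.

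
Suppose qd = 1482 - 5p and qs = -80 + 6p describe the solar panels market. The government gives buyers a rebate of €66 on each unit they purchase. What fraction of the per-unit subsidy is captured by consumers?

Pre-subsidy: 1482 - 5p = -80 + 6p gives p* = 142, q* = 772.
With the rebate, buyers effectively pay pb = ps − 66, where ps is the price sellers receive.
Demand in terms of ps becomes qd = 1482 − 5(ps − 66) = 1812 - 5ps. Setting this equal to supply: 1812 - 5ps = -80 + 6ps, so ps = 172.
Buyers pay pb = 172 − 66 = 106; q' = -80 + 6·172 = 952.
Buyers' price falls by p* − pb = 142 − 106 = 36; sellers' price rises by ps − p* = 172 − 142 = 30.
So consumers capture 36/66 = 6/11 of each unit of subsidy.

Consumer share = 6/11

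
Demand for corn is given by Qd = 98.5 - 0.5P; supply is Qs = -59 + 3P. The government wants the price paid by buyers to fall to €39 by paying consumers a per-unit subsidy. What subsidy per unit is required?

At a buyer price of 39, quantity demanded is 98.5 − 0.5·39 = 79.
Sellers supply 79 only when they receive Ps with -59 + 3·Ps = 79, i.e. Ps = 46.
s = Ps − Pb = 46 − 39 = 7.

Required subsidy s = €7 per unit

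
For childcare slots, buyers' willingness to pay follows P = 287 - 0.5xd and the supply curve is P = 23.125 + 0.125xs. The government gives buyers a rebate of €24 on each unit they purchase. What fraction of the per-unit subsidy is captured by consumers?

Consumer share = 0.8

Pre-subsidy: 287 - 0.5x = 23.125 + 0.125x gives x* = 422.2 and P* = 75.9.
With the rebate, buyers effectively pay Pb = Ps − 24, where Ps is the price sellers receive.
On the curves, Pb = 287 - 0.5x and Ps = 23.125 + 0.125x; the wedge Ps − Pb = 24 gives 23.125 + 0.125x − (287 - 0.5x) = 24, so x' = 460.6.
Then Pb = 287 − 0.5·460.6 = 56.7 and Ps = 23.125 + 0.125·460.6 = 80.7.
Buyers' price falls by P* − Pb = 75.9 − 56.7 = 19.2; sellers' price rises by Ps − P* = 80.7 − 75.9 = 4.8.
So consumers capture 19.2/24 = 0.8 of each unit of subsidy.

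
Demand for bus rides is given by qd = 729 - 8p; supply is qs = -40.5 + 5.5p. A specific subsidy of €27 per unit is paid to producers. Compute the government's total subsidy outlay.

Government cost = €9747

Pre-subsidy: 729 - 8p = -40.5 + 5.5p gives p* = 57, q* = 273.
With the subsidy, sellers receive ps = pb + 27 for each unit, where pb is the price buyers pay.
Supply in terms of pb becomes qs = -40.5 + 5.5(pb + 27) = 108 + 5.5pb. Setting this equal to demand: 729 - 8pb = 108 + 5.5pb, so pb = 46.
Sellers receive ps = 46 + 27 = 73; q' = 729 − 8·46 = 361.
Government outlay = subsidy × quantity = 27 × 361 = 9747.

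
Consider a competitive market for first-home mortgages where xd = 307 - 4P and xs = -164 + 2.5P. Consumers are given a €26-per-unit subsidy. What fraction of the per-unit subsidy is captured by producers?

Producer share = 8/13

Pre-subsidy: 307 - 4P = -164 + 2.5P gives P* = 942/13, x* = 223/13.
With the rebate, buyers effectively pay Pb = Ps − 26, where Ps is the price sellers receive.
Demand in terms of Ps becomes xd = 307 − 4(Ps − 26) = 411 - 4Ps. Setting this equal to supply: 411 - 4Ps = -164 + 2.5Ps, so Ps = 1150/13.
Buyers pay Pb = 1150/13 − 26 = 812/13; x' = -164 + 2.5·(1150/13) = 743/13.
Buyers' price falls by P* − Pb = 942/13 − 812/13 = 10; sellers' price rises by Ps − P* = 1150/13 − 942/13 = 16.
So producers capture 16/26 = 8/13 of each unit of subsidy.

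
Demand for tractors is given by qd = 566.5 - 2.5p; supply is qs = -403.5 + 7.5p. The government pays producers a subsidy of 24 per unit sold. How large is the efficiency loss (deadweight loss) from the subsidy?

Deadweight loss = 540

Pre-subsidy: 566.5 - 2.5p = -403.5 + 7.5p gives p* = 97, q* = 324.
With the subsidy, sellers receive ps = pb + 24 for each unit, where pb is the price buyers pay.
Supply in terms of pb becomes qs = -403.5 + 7.5(pb + 24) = -223.5 + 7.5pb. Setting this equal to demand: 566.5 - 2.5pb = -223.5 + 7.5pb, so pb = 79.
Sellers receive ps = 79 + 24 = 103; q' = 566.5 − 2.5·79 = 369.
The subsidy expands output by 369 − 324 = 45 past the efficient level; on those units the gap between marginal cost and willingness to pay runs from 0 up to 24.
DWL = ½ × 24 × 45 = 540.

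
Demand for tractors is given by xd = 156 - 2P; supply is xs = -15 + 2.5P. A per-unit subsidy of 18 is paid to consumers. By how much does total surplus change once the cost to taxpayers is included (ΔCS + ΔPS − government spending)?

Pre-subsidy: 156 - 2P = -15 + 2.5P gives P* = 38, x* = 80.
With the rebate, buyers effectively pay Pb = Ps − 18, where Ps is the price sellers receive.
Demand in terms of Ps becomes xd = 156 − 2(Ps − 18) = 192 - 2Ps. Setting this equal to supply: 192 - 2Ps = -15 + 2.5Ps, so Ps = 46.
Buyers pay Pb = 46 − 18 = 28; x' = -15 + 2.5·46 = 100.
ΔCS = ½(80 + 100)(38 − 28) = 900; ΔPS = ½(80 + 100)(46 − 38) = 720.
Government spending = 18 × 100 = 1800.
Net change = 900 + 720 − 1800 = -180. The loss equals the DWL triangle ½·18·20.

Net change in total surplus = -180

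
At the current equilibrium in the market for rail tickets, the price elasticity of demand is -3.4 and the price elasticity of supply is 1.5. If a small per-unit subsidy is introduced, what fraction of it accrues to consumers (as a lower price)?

Consumer share = 15/49

For a small subsidy around the equilibrium, the benefit split depends on the relative slopes, which at a point are proportional to the elasticities.
Buyer share = εs/(εs + |εd|) = 1.5/(1.5 + 3.4) = 15/49; seller share = |εd|/(εs + |εd|) = 34/49.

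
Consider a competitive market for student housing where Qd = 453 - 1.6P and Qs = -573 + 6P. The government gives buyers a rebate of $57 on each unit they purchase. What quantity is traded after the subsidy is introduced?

Pre-subsidy: 453 - 1.6P = -573 + 6P gives P* = 135, Q* = 237.
With the rebate, buyers effectively pay Pb = Ps − 57, where Ps is the price sellers receive.
Demand in terms of Ps becomes Qd = 453 − 1.6(Ps − 57) = 544.2 - 1.6Ps. Setting this equal to supply: 544.2 - 1.6Ps = -573 + 6Ps, so Ps = 147.
Buyers pay Pb = 147 − 57 = 90; Q' = -573 + 6·147 = 309.

Q' = 309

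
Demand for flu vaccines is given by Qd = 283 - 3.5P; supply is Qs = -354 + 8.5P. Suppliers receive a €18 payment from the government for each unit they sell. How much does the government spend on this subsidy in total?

Government cost = €2553

Pre-subsidy: 283 - 3.5P = -354 + 8.5P gives P* = 637/12, Q* = 2333/24.
With the subsidy, sellers receive Ps = Pb + 18 for each unit, where Pb is the price buyers pay.
Supply in terms of Pb becomes Qs = -354 + 8.5(Pb + 18) = -201 + 8.5Pb. Setting this equal to demand: 283 - 3.5Pb = -201 + 8.5Pb, so Pb = 121/3.
Sellers receive Ps = 121/3 + 18 = 175/3; Q' = 283 − 3.5·(121/3) = 851/6.
Government outlay = subsidy × quantity = 18 × 851/6 = 2553.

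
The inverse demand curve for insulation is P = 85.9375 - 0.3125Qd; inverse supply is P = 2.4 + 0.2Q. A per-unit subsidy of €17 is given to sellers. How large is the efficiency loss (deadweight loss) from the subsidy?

Deadweight loss = 11560/41

Pre-subsidy: 85.9375 - 0.3125Q = 2.4 + 0.2Q gives Q* = 163 and P* = 35.
With the subsidy, sellers receive Ps = Pb + 17 for each unit, where Pb is the price buyers pay.
On the curves, Pb = 85.9375 - 0.3125Q and Ps = 2.4 + 0.2Q; the wedge Ps − Pb = 17 gives 2.4 + 0.2Q − (85.9375 - 0.3125Q) = 17, so Q' = 8043/41.
Then Pb = 85.9375 − 0.3125·(8043/41) = 1010/41 and Ps = 2.4 + 0.2·(8043/41) = 1707/41.
The subsidy expands output by 8043/41 − 163 = 1360/41 past the efficient level; on those units the gap between marginal cost and willingness to pay runs from 0 up to 17.
DWL = ½ × 17 × 1360/41 = 11560/41.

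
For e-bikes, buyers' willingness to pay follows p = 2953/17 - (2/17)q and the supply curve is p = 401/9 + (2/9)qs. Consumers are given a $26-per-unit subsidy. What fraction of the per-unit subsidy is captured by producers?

Pre-subsidy: 2953/17 - (2/17)q = 401/9 + (2/9)q gives q* = 380 and p* = 129.
With the rebate, buyers effectively pay pb = ps − 26, where ps is the price sellers receive.
On the curves, pb = 2953/17 - (2/17)q and ps = 401/9 + (2/9)q; the wedge ps − pb = 26 gives 401/9 + (2/9)q − (2953/17 - (2/17)q) = 26, so q' = 456.5.
Then pb = 2953/17 − (2/17)·456.5 = 120 and ps = 401/9 + (2/9)·456.5 = 146.
Buyers' price falls by p* − pb = 129 − 120 = 9; sellers' price rises by ps − p* = 146 − 129 = 17.
So producers capture 17/26 = 17/26 of each unit of subsidy.

Producer share = 17/26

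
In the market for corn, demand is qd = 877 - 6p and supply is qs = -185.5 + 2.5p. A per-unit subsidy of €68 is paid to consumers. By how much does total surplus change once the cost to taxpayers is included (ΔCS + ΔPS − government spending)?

Net change in total surplus = -€4080

Pre-subsidy: 877 - 6p = -185.5 + 2.5p gives p* = 125, q* = 127.
With the rebate, buyers effectively pay pb = ps − 68, where ps is the price sellers receive.
Demand in terms of ps becomes qd = 877 − 6(ps − 68) = 1285 - 6ps. Setting this equal to supply: 1285 - 6ps = -185.5 + 2.5ps, so ps = 173.
Buyers pay pb = 173 − 68 = 105; q' = -185.5 + 2.5·173 = 247.
ΔCS = ½(127 + 247)(125 − 105) = 3740; ΔPS = ½(127 + 247)(173 − 125) = 8976.
Government spending = 68 × 247 = 16796.
Net change = 3740 + 8976 − 16796 = -4080. The loss equals the DWL triangle ½·68·120.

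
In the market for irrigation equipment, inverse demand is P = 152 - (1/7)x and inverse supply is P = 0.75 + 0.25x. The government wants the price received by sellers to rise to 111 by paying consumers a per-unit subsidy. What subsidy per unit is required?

Required subsidy s = 22 per unit

At a seller price of 111, quantity supplied is -3 + 4·111 = 441.
Buyers absorb 441 only when they pay Pb = 152 − (1/7)·441 = 89.
s = Ps − Pb = 111 − 89 = 22.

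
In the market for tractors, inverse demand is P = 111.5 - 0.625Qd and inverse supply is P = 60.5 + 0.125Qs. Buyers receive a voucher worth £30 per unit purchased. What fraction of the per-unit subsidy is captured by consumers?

Consumer share = 5/6

Pre-subsidy: 111.5 - 0.625Q = 60.5 + 0.125Q gives Q* = 68 and P* = 69.
With the rebate, buyers effectively pay Pb = Ps − 30, where Ps is the price sellers receive.
On the curves, Pb = 111.5 - 0.625Q and Ps = 60.5 + 0.125Q; the wedge Ps − Pb = 30 gives 60.5 + 0.125Q − (111.5 - 0.625Q) = 30, so Q' = 108.
Then Pb = 111.5 − 0.625·108 = 44 and Ps = 60.5 + 0.125·108 = 74.
Buyers' price falls by P* − Pb = 69 − 44 = 25; sellers' price rises by Ps − P* = 74 − 69 = 5.
So consumers capture 25/30 = 5/6 of each unit of subsidy.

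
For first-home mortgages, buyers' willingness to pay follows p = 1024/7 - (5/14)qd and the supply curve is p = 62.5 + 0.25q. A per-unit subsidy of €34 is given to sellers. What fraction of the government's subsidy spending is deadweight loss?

DWL / government spending = 14/97

Pre-subsidy: 1024/7 - (5/14)q = 62.5 + 0.25q gives q* = 138 and p* = 97.
With the subsidy, sellers receive ps = pb + 34 for each unit, where pb is the price buyers pay.
On the curves, pb = 1024/7 - (5/14)q and ps = 62.5 + 0.25q; the wedge ps − pb = 34 gives 62.5 + 0.25q − (1024/7 - (5/14)q) = 34, so q' = 194.
Then pb = 1024/7 − (5/14)·194 = 77 and ps = 62.5 + 0.25·194 = 111.
ΔCS = ½(138 + 194)(97 − 77) = 3320; ΔPS = ½(138 + 194)(111 − 97) = 2324.
Government spending = 34 × 194 = 6596.
DWL = ½ × 34 × (194 − 138) = 952; fraction = 952 / 6596 = 14/97.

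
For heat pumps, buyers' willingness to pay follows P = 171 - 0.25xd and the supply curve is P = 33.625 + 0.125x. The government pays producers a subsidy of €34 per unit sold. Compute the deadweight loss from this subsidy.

Deadweight loss = 4624/3

Pre-subsidy: 171 - 0.25x = 33.625 + 0.125x gives x* = 1099/3 and P* = 953/12.
With the subsidy, sellers receive Ps = Pb + 34 for each unit, where Pb is the price buyers pay.
On the curves, Pb = 171 - 0.25x and Ps = 33.625 + 0.125x; the wedge Ps − Pb = 34 gives 33.625 + 0.125x − (171 - 0.25x) = 34, so x' = 457.
Then Pb = 171 − 0.25·457 = 56.75 and Ps = 33.625 + 0.125·457 = 90.75.
The subsidy expands output by 457 − 1099/3 = 272/3 past the efficient level; on those units the gap between marginal cost and willingness to pay runs from 0 up to 34.
DWL = ½ × 34 × 272/3 = 4624/3.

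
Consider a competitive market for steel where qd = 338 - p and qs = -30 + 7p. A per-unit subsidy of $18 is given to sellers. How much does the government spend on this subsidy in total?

Pre-subsidy: 338 - p = -30 + 7p gives p* = 46, q* = 292.
With the subsidy, sellers receive ps = pb + 18 for each unit, where pb is the price buyers pay.
Supply in terms of pb becomes qs = -30 + 7(pb + 18) = 96 + 7pb. Setting this equal to demand: 338 - pb = 96 + 7pb, so pb = 30.25.
Sellers receive ps = 30.25 + 18 = 48.25; q' = 338 − 1·30.25 = 307.75.
Government outlay = subsidy × quantity = 18 × 307.75 = 5539.5.

Government cost = $5539.5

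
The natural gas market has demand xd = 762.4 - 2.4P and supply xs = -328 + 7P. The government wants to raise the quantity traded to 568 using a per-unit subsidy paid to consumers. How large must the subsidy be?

Required subsidy s = 47 per unit

At x = 568, invert demand for the buyer price: Pb = (762.4 − 568)/2.4 = 81; invert supply for the seller price: Ps = (568 − (-328))/7 = 128.
The subsidy must fill the gap: s = Ps − Pb = 128 − 81 = 47.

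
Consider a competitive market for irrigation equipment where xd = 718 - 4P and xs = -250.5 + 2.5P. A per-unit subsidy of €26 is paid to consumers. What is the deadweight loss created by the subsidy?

Pre-subsidy: 718 - 4P = -250.5 + 2.5P gives P* = 149, x* = 122.
With the rebate, buyers effectively pay Pb = Ps − 26, where Ps is the price sellers receive.
Demand in terms of Ps becomes xd = 718 − 4(Ps − 26) = 822 - 4Ps. Setting this equal to supply: 822 - 4Ps = -250.5 + 2.5Ps, so Ps = 165.
Buyers pay Pb = 165 − 26 = 139; x' = -250.5 + 2.5·165 = 162.
The subsidy expands output by 162 − 122 = 40 past the efficient level; on those units the gap between marginal cost and willingness to pay runs from 0 up to 26.
DWL = ½ × 26 × 40 = 520.

Deadweight loss = €520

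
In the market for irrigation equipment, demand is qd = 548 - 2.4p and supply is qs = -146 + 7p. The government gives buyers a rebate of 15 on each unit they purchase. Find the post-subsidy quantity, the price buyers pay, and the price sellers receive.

Pre-subsidy: 548 - 2.4p = -146 + 7p gives p* = 3470/47, q* = 17428/47.
With the rebate, buyers effectively pay pb = ps − 15, where ps is the price sellers receive.
Demand in terms of ps becomes qd = 548 − 2.4(ps − 15) = 584 - 2.4ps. Setting this equal to supply: 584 - 2.4ps = -146 + 7ps, so ps = 3650/47.
Buyers pay pb = 3650/47 − 15 = 2945/47; q' = -146 + 7·(3650/47) = 18688/47.

q' = 18688/47; buyers pay 2945/47; sellers receive 3650/47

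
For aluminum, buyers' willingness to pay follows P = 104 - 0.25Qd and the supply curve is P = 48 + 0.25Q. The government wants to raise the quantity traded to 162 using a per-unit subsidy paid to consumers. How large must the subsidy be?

Required subsidy s = 25 per unit

At Q = 162, from the demand curve buyers pay Pb = 104 − 0.25·162 = 63.5; from the supply curve sellers need Ps = 48 + 0.25·162 = 88.5.
The subsidy must fill the gap: s = Ps − Pb = 88.5 − 63.5 = 25.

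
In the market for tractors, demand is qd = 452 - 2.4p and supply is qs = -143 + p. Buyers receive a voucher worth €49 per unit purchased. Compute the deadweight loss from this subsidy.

Deadweight loss = 14406/17

Pre-subsidy: 452 - 2.4p = -143 + p gives p* = 175, q* = 32.
With the rebate, buyers effectively pay pb = ps − 49, where ps is the price sellers receive.
Demand in terms of ps becomes qd = 452 − 2.4(ps − 49) = 569.6 - 2.4ps. Setting this equal to supply: 569.6 - 2.4ps = -143 + ps, so ps = 3563/17.
Buyers pay pb = 3563/17 − 49 = 2730/17; q' = -143 + 1·(3563/17) = 1132/17.
The subsidy expands output by 1132/17 − 32 = 588/17 past the efficient level; on those units the gap between marginal cost and willingness to pay runs from 0 up to 49.
DWL = ½ × 49 × 588/17 = 14406/17.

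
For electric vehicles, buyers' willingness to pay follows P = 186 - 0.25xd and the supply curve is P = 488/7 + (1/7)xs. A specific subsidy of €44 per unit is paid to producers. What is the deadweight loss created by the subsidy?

Deadweight loss = €2464

Pre-subsidy: 186 - 0.25x = 488/7 + (1/7)x gives x* = 296 and P* = 112.
With the subsidy, sellers receive Ps = Pb + 44 for each unit, where Pb is the price buyers pay.
On the curves, Pb = 186 - 0.25x and Ps = 488/7 + (1/7)x; the wedge Ps − Pb = 44 gives 488/7 + (1/7)x − (186 - 0.25x) = 44, so x' = 408.
Then Pb = 186 − 0.25·408 = 84 and Ps = 488/7 + (1/7)·408 = 128.
The subsidy expands output by 408 − 296 = 112 past the efficient level; on those units the gap between marginal cost and willingness to pay runs from 0 up to 44.
DWL = ½ × 44 × 112 = 2464.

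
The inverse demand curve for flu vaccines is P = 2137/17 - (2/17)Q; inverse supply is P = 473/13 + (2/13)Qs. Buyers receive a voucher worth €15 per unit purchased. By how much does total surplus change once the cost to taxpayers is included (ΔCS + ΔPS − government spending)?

Net change in total surplus = -€414.375

Pre-subsidy: 2137/17 - (2/17)Q = 473/13 + (2/13)Q gives Q* = 329 and P* = 87.
With the rebate, buyers effectively pay Pb = Ps − 15, where Ps is the price sellers receive.
On the curves, Pb = 2137/17 - (2/17)Q and Ps = 473/13 + (2/13)Q; the wedge Ps − Pb = 15 gives 473/13 + (2/13)Q − (2137/17 - (2/17)Q) = 15, so Q' = 384.25.
Then Pb = 2137/17 − (2/17)·384.25 = 80.5 and Ps = 473/13 + (2/13)·384.25 = 95.5.
ΔCS = ½(329 + 384.25)(87 − 80.5) = 2318.0625; ΔPS = ½(329 + 384.25)(95.5 − 87) = 3031.3125.
Government spending = 15 × 384.25 = 5763.75.
Net change = 2318.0625 + 3031.3125 − 5763.75 = -414.375. The loss equals the DWL triangle ½·15·55.25.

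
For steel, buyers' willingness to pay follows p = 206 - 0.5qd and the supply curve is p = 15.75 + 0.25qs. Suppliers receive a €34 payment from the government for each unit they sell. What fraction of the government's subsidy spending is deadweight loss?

DWL / government spending = 68/897

Pre-subsidy: 206 - 0.5q = 15.75 + 0.25q gives q* = 761/3 and p* = 475/6.
With the subsidy, sellers receive ps = pb + 34 for each unit, where pb is the price buyers pay.
On the curves, pb = 206 - 0.5q and ps = 15.75 + 0.25q; the wedge ps − pb = 34 gives 15.75 + 0.25q − (206 - 0.5q) = 34, so q' = 299.
Then pb = 206 − 0.5·299 = 56.5 and ps = 15.75 + 0.25·299 = 90.5.
ΔCS = ½(761/3 + 299)(475/6 − 56.5) = 56372/9; ΔPS = ½(761/3 + 299)(90.5 − 475/6) = 28186/9.
Government spending = 34 × 299 = 10166.
DWL = ½ × 34 × (299 − 761/3) = 2312/3; fraction = (2312/3) / 10166 = 68/897.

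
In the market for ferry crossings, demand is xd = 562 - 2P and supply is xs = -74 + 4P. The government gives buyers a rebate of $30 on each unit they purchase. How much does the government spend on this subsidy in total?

Government cost = $11700

Pre-subsidy: 562 - 2P = -74 + 4P gives P* = 106, x* = 350.
With the rebate, buyers effectively pay Pb = Ps − 30, where Ps is the price sellers receive.
Demand in terms of Ps becomes xd = 562 − 2(Ps − 30) = 622 - 2Ps. Setting this equal to supply: 622 - 2Ps = -74 + 4Ps, so Ps = 116.
Buyers pay Pb = 116 − 30 = 86; x' = -74 + 4·116 = 390.
Government outlay = subsidy × quantity = 30 × 390 = 11700.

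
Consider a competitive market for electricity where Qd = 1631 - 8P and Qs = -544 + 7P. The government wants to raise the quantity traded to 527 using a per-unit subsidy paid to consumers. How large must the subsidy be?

Required subsidy s = 15 per unit

At Q = 527, invert demand for the buyer price: Pb = (1631 − 527)/8 = 138; invert supply for the seller price: Ps = (527 − (-544))/7 = 153.
The subsidy must fill the gap: s = Ps − Pb = 153 − 138 = 15.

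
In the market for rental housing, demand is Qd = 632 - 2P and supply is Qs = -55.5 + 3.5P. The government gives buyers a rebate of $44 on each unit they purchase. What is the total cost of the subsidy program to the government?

Government cost = $19272

Pre-subsidy: 632 - 2P = -55.5 + 3.5P gives P* = 125, Q* = 382.
With the rebate, buyers effectively pay Pb = Ps − 44, where Ps is the price sellers receive.
Demand in terms of Ps becomes Qd = 632 − 2(Ps − 44) = 720 - 2Ps. Setting this equal to supply: 720 - 2Ps = -55.5 + 3.5Ps, so Ps = 141.
Buyers pay Pb = 141 − 44 = 97; Q' = -55.5 + 3.5·141 = 438.
Government outlay = subsidy × quantity = 44 × 438 = 19272.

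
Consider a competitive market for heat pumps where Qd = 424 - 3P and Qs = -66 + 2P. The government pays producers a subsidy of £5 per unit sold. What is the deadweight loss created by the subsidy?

Pre-subsidy: 424 - 3P = -66 + 2P gives P* = 98, Q* = 130.
With the subsidy, sellers receive Ps = Pb + 5 for each unit, where Pb is the price buyers pay.
Supply in terms of Pb becomes Qs = -66 + 2(Pb + 5) = -56 + 2Pb. Setting this equal to demand: 424 - 3Pb = -56 + 2Pb, so Pb = 96.
Sellers receive Ps = 96 + 5 = 101; Q' = 424 − 3·96 = 136.
The subsidy expands output by 136 − 130 = 6 past the efficient level; on those units the gap between marginal cost and willingness to pay runs from 0 up to 5.
DWL = ½ × 5 × 6 = 15.

Deadweight loss = £15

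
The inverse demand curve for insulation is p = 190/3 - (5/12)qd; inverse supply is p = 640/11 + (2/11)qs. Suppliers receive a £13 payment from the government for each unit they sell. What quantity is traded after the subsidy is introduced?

Pre-subsidy: 190/3 - (5/12)q = 640/11 + (2/11)q gives q* = 680/79 and p* = 4720/79.
With the subsidy, sellers receive ps = pb + 13 for each unit, where pb is the price buyers pay.
On the curves, pb = 190/3 - (5/12)q and ps = 640/11 + (2/11)q; the wedge ps − pb = 13 gives 640/11 + (2/11)q − (190/3 - (5/12)q) = 13, so q' = 2396/79.
Then pb = 190/3 − (5/12)·(2396/79) = 4005/79 and ps = 640/11 + (2/11)·(2396/79) = 5032/79.

q' = 2396/79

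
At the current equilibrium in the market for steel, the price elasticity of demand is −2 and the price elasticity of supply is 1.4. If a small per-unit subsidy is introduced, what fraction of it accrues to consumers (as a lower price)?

For a small subsidy around the equilibrium, the benefit split depends on the relative slopes, which at a point are proportional to the elasticities.
Buyer share = εs/(εs + |εd|) = 1.4/(1.4 + 2) = 7/17; seller share = |εd|/(εs + |εd|) = 10/17.

Consumer share = 7/17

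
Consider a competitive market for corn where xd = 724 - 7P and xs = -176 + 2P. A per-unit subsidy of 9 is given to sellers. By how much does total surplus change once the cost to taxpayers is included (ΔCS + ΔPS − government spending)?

Net change in total surplus = -63

Pre-subsidy: 724 - 7P = -176 + 2P gives P* = 100, x* = 24.
With the subsidy, sellers receive Ps = Pb + 9 for each unit, where Pb is the price buyers pay.
Supply in terms of Pb becomes xs = -176 + 2(Pb + 9) = -158 + 2Pb. Setting this equal to demand: 724 - 7Pb = -158 + 2Pb, so Pb = 98.
Sellers receive Ps = 98 + 9 = 107; x' = 724 − 7·98 = 38.
ΔCS = ½(24 + 38)(100 − 98) = 62; ΔPS = ½(24 + 38)(107 − 100) = 217.
Government spending = 9 × 38 = 342.
Net change = 62 + 217 − 342 = -63. The loss equals the DWL triangle ½·9·14.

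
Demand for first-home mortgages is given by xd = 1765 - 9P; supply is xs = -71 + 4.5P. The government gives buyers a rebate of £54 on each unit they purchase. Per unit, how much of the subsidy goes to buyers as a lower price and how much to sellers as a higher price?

Buyers gain £18 per unit; sellers gain £36 per unit

Pre-subsidy: 1765 - 9P = -71 + 4.5P gives P* = 136, x* = 541.
With the rebate, buyers effectively pay Pb = Ps − 54, where Ps is the price sellers receive.
Demand in terms of Ps becomes xd = 1765 − 9(Ps − 54) = 2251 - 9Ps. Setting this equal to supply: 2251 - 9Ps = -71 + 4.5Ps, so Ps = 172.
Buyers pay Pb = 172 − 54 = 118; x' = -71 + 4.5·172 = 703.
Buyers' price falls by P* − Pb = 136 − 118 = 18; sellers' price rises by Ps − P* = 172 − 136 = 36.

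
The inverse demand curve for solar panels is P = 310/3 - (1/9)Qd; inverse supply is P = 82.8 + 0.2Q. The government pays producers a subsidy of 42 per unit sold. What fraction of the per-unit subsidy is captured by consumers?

Pre-subsidy: 310/3 - (1/9)Q = 82.8 + 0.2Q gives Q* = 66 and P* = 96.
With the subsidy, sellers receive Ps = Pb + 42 for each unit, where Pb is the price buyers pay.
On the curves, Pb = 310/3 - (1/9)Q and Ps = 82.8 + 0.2Q; the wedge Ps − Pb = 42 gives 82.8 + 0.2Q − (310/3 - (1/9)Q) = 42, so Q' = 201.
Then Pb = 310/3 − (1/9)·201 = 81 and Ps = 82.8 + 0.2·201 = 123.
Buyers' price falls by P* − Pb = 96 − 81 = 15; sellers' price rises by Ps − P* = 123 − 96 = 27.
So consumers capture 15/42 = 5/14 of each unit of subsidy.

Consumer share = 5/14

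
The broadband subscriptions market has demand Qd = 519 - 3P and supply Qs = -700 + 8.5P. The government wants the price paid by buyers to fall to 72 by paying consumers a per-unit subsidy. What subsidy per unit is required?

Required subsidy s = 46 per unit

At a buyer price of 72, quantity demanded is 519 − 3·72 = 303.
Sellers supply 303 only when they receive Ps with -700 + 8.5·Ps = 303, i.e. Ps = 118.
s = Ps − Pb = 118 − 72 = 46.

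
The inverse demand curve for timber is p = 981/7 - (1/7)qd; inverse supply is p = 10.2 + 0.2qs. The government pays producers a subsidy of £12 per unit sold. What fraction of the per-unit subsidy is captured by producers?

Pre-subsidy: 981/7 - (1/7)q = 10.2 + 0.2q gives q* = 379 and p* = 86.
With the subsidy, sellers receive ps = pb + 12 for each unit, where pb is the price buyers pay.
On the curves, pb = 981/7 - (1/7)q and ps = 10.2 + 0.2q; the wedge ps − pb = 12 gives 10.2 + 0.2q − (981/7 - (1/7)q) = 12, so q' = 414.
Then pb = 981/7 − (1/7)·414 = 81 and ps = 10.2 + 0.2·414 = 93.
Buyers' price falls by p* − pb = 86 − 81 = 5; sellers' price rises by ps − p* = 93 − 86 = 7.
So producers capture 7/12 = 7/12 of each unit of subsidy.

Producer share = 7/12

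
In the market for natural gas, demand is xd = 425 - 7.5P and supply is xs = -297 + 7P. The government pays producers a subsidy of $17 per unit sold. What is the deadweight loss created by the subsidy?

Pre-subsidy: 425 - 7.5P = -297 + 7P gives P* = 1444/29, x* = 1495/29.
With the subsidy, sellers receive Ps = Pb + 17 for each unit, where Pb is the price buyers pay.
Supply in terms of Pb becomes xs = -297 + 7(Pb + 17) = -178 + 7Pb. Setting this equal to demand: 425 - 7.5Pb = -178 + 7Pb, so Pb = 1206/29.
Sellers receive Ps = 1206/29 + 17 = 1699/29; x' = 425 − 7.5·(1206/29) = 3280/29.
The subsidy expands output by 3280/29 − 1495/29 = 1785/29 past the efficient level; on those units the gap between marginal cost and willingness to pay runs from 0 up to 17.
DWL = ½ × 17 × 1785/29 = 30345/58.

Deadweight loss = 30345/58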